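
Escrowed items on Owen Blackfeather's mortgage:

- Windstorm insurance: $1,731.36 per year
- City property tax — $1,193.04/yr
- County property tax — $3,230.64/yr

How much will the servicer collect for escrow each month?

Windstorm insurance = $1,731.36/yr
City property tax = $1,193.04/yr
County property tax = $3,230.64/yr
Combined annual = $6,155.04
Base monthly escrow = $6,155.04 / 12 = $512.92

$512.92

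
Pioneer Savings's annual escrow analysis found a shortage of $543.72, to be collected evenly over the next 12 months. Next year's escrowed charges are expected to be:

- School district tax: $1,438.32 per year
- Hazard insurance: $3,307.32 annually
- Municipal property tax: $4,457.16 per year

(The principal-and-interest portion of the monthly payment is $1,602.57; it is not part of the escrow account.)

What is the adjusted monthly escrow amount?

School district tax = $1,438.32 annually
Hazard insurance = $3,307.32 annually
Municipal property tax = $4,457.16 annually
Annual escrow total = $9,202.80
Per month = $9,202.80 / 12 = $766.90
Monthly shortage recovery: $543.72 ÷ 12 = $45.31
New monthly escrow = $766.90 + $45.31 = $812.21

$812.21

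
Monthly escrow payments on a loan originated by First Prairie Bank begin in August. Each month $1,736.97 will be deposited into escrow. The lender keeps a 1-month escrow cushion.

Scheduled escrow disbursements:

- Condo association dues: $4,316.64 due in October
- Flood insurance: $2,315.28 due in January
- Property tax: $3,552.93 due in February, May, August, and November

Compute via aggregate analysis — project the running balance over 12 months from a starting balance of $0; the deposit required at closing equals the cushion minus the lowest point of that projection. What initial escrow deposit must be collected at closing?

$6,868.89

Cushion = 1 × $1,736.97 = $1,736.97
Trial balance (start $0, +$1,736.97 each month, − disbursements):
  Aug: +$1,736.97 − $3,552.93 → -$1,815.96
  Sep: +$1,736.97 → -$78.99
  Oct: +$1,736.97 − $4,316.64 → -$2,658.66
  Nov: +$1,736.97 − $3,552.93 → -$4,474.62
  Dec: +$1,736.97 → -$2,737.65
  Jan: +$1,736.97 − $2,315.28 → -$3,315.96
  Feb: +$1,736.97 − $3,552.93 → -$5,131.92
  Mar: +$1,736.97 → -$3,394.95
  Apr: +$1,736.97 → -$1,657.98
  May: +$1,736.97 − $3,552.93 → -$3,473.94
  Jun: +$1,736.97 → -$1,736.97
  Jul: +$1,736.97 → $0.00
Lowest trial balance = -$5,131.92 (Feb)
Initial deposit = cushion − low point = $1,736.97 − (-$5,131.92) = $6,868.89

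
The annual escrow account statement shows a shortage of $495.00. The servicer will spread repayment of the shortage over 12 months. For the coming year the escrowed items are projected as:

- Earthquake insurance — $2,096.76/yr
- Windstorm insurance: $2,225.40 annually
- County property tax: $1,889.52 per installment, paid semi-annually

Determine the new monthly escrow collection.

$716.35

Earthquake insurance = $2,096.76/yr
Windstorm insurance = $2,225.40/yr
County property tax = $1,889.52 × 2 = $3,779.04/yr
Total annual escrow = $8,101.20
Monthly = $8,101.20 ÷ 12 = $675.10
Shortage spread = $495.00 ÷ 12 = $41.25/mo
Adjusted monthly = $675.10 + $41.25 = $716.35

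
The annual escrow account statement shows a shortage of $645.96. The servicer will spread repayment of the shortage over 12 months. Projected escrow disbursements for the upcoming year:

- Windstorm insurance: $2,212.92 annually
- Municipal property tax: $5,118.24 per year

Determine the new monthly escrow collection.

Windstorm insurance = $2,212.92 annually
Municipal property tax = $5,118.24 annually
Annual escrow total = $7,331.16
Monthly escrow = $7,331.16 ÷ 12 = $610.93
Monthly shortage recovery: $645.96 / 12 = $53.83
New monthly escrow = $610.93 + $53.83 = $664.76

$664.76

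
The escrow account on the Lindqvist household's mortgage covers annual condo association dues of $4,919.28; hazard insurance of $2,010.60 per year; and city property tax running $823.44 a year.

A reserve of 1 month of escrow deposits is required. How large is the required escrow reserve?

$646.11

Condo association dues = $4,919.28
Hazard insurance = $2,010.60
City property tax = $823.44
Yearly total = $4,919.28 + $2,010.60 + $823.44 = $7,753.32
Per month = $7,753.32 ÷ 12 = $646.11
Cushion = 1 × $646.11 = $646.11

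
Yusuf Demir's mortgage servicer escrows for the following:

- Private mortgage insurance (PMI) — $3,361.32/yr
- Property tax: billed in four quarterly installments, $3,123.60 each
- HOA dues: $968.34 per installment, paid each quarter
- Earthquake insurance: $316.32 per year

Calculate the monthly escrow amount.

Private mortgage insurance (PMI) — $3,361.32
Property tax — $3,123.60 × 4 = $12,494.40
HOA dues — $968.34 × 4 = $3,873.36
Earthquake insurance — $316.32
Yearly total = $3,361.32 + $12,494.40 + $3,873.36 + $316.32 = $20,045.40
Per month = $20,045.40 ÷ 12 = $1,670.45

$1,670.45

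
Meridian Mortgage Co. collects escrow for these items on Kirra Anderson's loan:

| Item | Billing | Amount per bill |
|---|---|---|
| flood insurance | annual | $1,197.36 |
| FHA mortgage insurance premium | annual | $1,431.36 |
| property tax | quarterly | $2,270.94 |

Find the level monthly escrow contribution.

$976.04

Flood insurance — $1,197.36 annually
FHA mortgage insurance premium — $1,431.36 annually
Property tax — $2,270.94 × 4 = $9,083.76 annually
Annual escrow total = $11,712.48
Monthly escrow = $11,712.48 / 12 = $976.04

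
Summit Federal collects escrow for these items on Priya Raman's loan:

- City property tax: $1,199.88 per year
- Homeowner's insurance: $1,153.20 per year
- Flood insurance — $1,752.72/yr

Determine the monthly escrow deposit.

$342.15

City property tax — $1,199.88
Homeowner's insurance — $1,153.20
Flood insurance — $1,752.72
Annual escrow total = $1,199.88 + $1,153.20 + $1,752.72 = $4,105.80
Per month = $4,105.80 / 12 = $342.15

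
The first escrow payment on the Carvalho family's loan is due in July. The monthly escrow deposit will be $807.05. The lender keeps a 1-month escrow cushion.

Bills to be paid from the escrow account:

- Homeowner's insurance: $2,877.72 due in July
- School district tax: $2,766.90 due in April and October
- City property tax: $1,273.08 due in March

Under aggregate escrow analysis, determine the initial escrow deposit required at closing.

Cushion = 1 × $807.05 = $807.05
Trial balance (start $0, +$807.05 each month, − disbursements):
  Jul: +$807.05 − $2,877.72 → -$2,070.67
  Aug: +$807.05 → -$1,263.62
  Sep: +$807.05 → -$456.57
  Oct: +$807.05 − $2,766.90 → -$2,416.42
  Nov: +$807.05 → -$1,609.37
  Dec: +$807.05 → -$802.32
  Jan: +$807.05 → $4.73
  Feb: +$807.05 → $811.78
  Mar: +$807.05 − $1,273.08 → $345.75
  Apr: +$807.05 − $2,766.90 → -$1,614.10
  May: +$807.05 → -$807.05
  Jun: +$807.05 → $0.00
Lowest trial balance = -$2,416.42 (Oct)
Initial deposit = cushion − low point = $807.05 − (-$2,416.42) = $3,223.47

$3,223.47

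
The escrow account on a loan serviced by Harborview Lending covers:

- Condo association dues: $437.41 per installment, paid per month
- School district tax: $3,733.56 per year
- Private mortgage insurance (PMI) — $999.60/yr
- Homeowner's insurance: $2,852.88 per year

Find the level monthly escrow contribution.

$1,069.58

Condo association dues = $437.41 × 12 = $5,248.92 annually
School district tax = $3,733.56 annually
Private mortgage insurance (PMI) = $999.60 annually
Homeowner's insurance = $2,852.88 annually
Total per year = $5,248.92 + $3,733.56 + $999.60 + $2,852.88 = $12,834.96
Base monthly escrow = $12,834.96 / 12 = $1,069.58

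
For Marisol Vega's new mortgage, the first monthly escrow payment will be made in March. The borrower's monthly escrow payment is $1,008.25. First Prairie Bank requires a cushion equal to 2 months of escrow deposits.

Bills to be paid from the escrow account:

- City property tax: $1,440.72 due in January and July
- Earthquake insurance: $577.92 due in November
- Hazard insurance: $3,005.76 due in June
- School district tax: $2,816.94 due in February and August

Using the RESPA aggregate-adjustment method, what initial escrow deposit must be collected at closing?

Cushion = 2 × $1,008.25 = $2,016.50
Trial balance (start $0, +$1,008.25 each month, − disbursements):
  Mar: +$1,008.25 → $1,008.25
  Apr: +$1,008.25 → $2,016.50
  May: +$1,008.25 → $3,024.75
  Jun: +$1,008.25 − $3,005.76 → $1,027.24
  Jul: +$1,008.25 − $1,440.72 → $594.77
  Aug: +$1,008.25 − $2,816.94 → -$1,213.92
  Sep: +$1,008.25 → -$205.67
  Oct: +$1,008.25 → $802.58
  Nov: +$1,008.25 − $577.92 → $1,232.91
  Dec: +$1,008.25 → $2,241.16
  Jan: +$1,008.25 − $1,440.72 → $1,808.69
  Feb: +$1,008.25 − $2,816.94 → $0.00
Lowest trial balance = -$1,213.92 (Aug)
Initial deposit = cushion − low point = $2,016.50 − (-$1,213.92) = $3,230.42

$3,230.42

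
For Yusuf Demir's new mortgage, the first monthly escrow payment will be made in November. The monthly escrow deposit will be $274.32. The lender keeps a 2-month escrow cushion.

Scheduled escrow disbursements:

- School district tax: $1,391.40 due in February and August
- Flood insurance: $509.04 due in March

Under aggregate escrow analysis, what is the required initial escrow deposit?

Cushion = 2 × $274.32 = $548.64
Trial balance (start $0, +$274.32 each month, − disbursements):
  Nov: +$274.32 → $274.32
  Dec: +$274.32 → $548.64
  Jan: +$274.32 → $822.96
  Feb: +$274.32 − $1,391.40 → -$294.12
  Mar: +$274.32 − $509.04 → -$528.84
  Apr: +$274.32 → -$254.52
  May: +$274.32 → $19.80
  Jun: +$274.32 → $294.12
  Jul: +$274.32 → $568.44
  Aug: +$274.32 − $1,391.40 → -$548.64
  Sep: +$274.32 → -$274.32
  Oct: +$274.32 → $0.00
Lowest trial balance = -$548.64 (Aug)
Initial deposit = cushion − low point = $548.64 − (-$548.64) = $1,097.28

$1,097.28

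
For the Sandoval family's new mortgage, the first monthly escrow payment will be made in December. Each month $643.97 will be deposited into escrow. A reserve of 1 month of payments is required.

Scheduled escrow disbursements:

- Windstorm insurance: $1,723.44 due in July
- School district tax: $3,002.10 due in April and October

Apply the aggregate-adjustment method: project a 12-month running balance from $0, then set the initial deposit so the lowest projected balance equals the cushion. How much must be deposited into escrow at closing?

Cushion = 1 × $643.97 = $643.97
Trial balance (start $0, +$643.97 each month, − disbursements):
  Dec: +$643.97 → $643.97
  Jan: +$643.97 → $1,287.94
  Feb: +$643.97 → $1,931.91
  Mar: +$643.97 → $2,575.88
  Apr: +$643.97 − $3,002.10 → $217.75
  May: +$643.97 → $861.72
  Jun: +$643.97 → $1,505.69
  Jul: +$643.97 − $1,723.44 → $426.22
  Aug: +$643.97 → $1,070.19
  Sep: +$643.97 → $1,714.16
  Oct: +$643.97 − $3,002.10 → -$643.97
  Nov: +$643.97 → $0.00
Lowest trial balance = -$643.97 (Oct)
Initial deposit = cushion − low point = $643.97 − (-$643.97) = $1,287.94

$1,287.94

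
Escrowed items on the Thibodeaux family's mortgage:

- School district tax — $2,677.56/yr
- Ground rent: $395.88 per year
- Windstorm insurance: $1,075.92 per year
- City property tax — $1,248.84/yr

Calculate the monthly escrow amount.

$449.85

School district tax — $2,677.56
Ground rent — $395.88
Windstorm insurance — $1,075.92
City property tax — $1,248.84
Combined annual = $2,677.56 + $395.88 + $1,075.92 + $1,248.84 = $5,398.20
Monthly = $5,398.20 ÷ 12 = $449.85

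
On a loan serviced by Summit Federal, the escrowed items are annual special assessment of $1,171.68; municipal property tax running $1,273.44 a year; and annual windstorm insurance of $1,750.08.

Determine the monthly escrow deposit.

Special assessment: $1,171.68
Municipal property tax: $1,273.44
Windstorm insurance: $1,750.08
Total annual escrow = $4,195.20
Base monthly escrow = $4,195.20 / 12 = $349.60

$349.60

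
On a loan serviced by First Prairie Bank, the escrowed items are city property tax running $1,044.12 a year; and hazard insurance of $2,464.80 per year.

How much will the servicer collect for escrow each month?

City property tax: $1,044.12/yr
Hazard insurance: $2,464.80/yr
Annual escrow total = $3,508.92
Monthly escrow = $3,508.92 ÷ 12 = $292.41

$292.41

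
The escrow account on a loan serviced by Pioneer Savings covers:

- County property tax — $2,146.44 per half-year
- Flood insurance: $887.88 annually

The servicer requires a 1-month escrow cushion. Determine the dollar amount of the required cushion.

County property tax: $2,146.44 × 2 = $4,292.88 annually
Flood insurance: $887.88 annually
Total annual escrow = $5,180.76
Monthly escrow = $5,180.76 ÷ 12 = $431.73
Reserve = 1 × $431.73 = $431.73

$431.73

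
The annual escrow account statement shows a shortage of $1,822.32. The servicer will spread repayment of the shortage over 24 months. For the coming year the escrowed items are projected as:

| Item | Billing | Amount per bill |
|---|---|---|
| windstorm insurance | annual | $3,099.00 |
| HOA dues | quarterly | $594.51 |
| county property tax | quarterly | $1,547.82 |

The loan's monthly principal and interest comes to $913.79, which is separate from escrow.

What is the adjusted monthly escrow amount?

$1,048.29

Windstorm insurance = $3,099.00/yr
HOA dues = $594.51 × 4 = $2,378.04/yr
County property tax = $1,547.82 × 4 = $6,191.28/yr
Annual escrow total = $11,668.32
Per month = $11,668.32 ÷ 12 = $972.36
Monthly shortage recovery: $1,822.32 ÷ 24 = $75.93
New monthly escrow = $972.36 + $75.93 = $1,048.29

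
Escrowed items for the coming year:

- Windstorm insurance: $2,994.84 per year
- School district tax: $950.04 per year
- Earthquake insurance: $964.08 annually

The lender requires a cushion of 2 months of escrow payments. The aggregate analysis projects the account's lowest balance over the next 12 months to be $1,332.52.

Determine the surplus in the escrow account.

Windstorm insurance = $2,994.84 per year
School district tax = $950.04 per year
Earthquake insurance = $964.08 per year
Combined annual = $2,994.84 + $950.04 + $964.08 = $4,908.96
Monthly escrow = $4,908.96 / 12 = $409.08
Required reserve = 2 × $409.08 = $818.16
Surplus = $1,332.52 − $818.16 = $514.36

$514.36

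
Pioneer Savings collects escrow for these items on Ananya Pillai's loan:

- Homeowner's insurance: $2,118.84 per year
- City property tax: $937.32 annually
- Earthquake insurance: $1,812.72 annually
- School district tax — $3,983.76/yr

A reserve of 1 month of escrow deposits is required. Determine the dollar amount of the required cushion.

Homeowner's insurance — $2,118.84 annually
City property tax — $937.32 annually
Earthquake insurance — $1,812.72 annually
School district tax — $3,983.76 annually
Yearly total = $8,852.64
Monthly = $8,852.64 / 12 = $737.72
Reserve = 1 × $737.72 = $737.72

$737.72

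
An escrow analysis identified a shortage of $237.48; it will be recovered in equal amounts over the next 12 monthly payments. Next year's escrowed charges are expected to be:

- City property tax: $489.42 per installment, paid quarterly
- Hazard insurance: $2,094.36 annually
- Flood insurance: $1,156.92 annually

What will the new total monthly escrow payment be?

City property tax: $489.42 × 4 = $1,957.68 per year
Hazard insurance: $2,094.36 per year
Flood insurance: $1,156.92 per year
Yearly total = $1,957.68 + $2,094.36 + $1,156.92 = $5,208.96
Monthly escrow = $5,208.96 ÷ 12 = $434.08
Shortage per month = $237.48 ÷ 12 = $19.79
Adjusted monthly = $434.08 + $19.79 = $453.87

$453.87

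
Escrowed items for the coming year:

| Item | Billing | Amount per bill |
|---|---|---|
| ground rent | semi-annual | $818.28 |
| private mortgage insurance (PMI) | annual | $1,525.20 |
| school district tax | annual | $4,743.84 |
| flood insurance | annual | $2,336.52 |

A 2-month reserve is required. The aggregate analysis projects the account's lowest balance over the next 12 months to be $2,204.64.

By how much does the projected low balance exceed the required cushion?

$497.62

Ground rent — $818.28 × 2 = $1,636.56/yr
Private mortgage insurance (PMI) — $1,525.20/yr
School district tax — $4,743.84/yr
Flood insurance — $2,336.52/yr
Total per year = $10,242.12
Monthly = $10,242.12 / 12 = $853.51
Required cushion = 2 × $853.51 = $1,707.02
Surplus = $2,204.64 − $1,707.02 = $497.62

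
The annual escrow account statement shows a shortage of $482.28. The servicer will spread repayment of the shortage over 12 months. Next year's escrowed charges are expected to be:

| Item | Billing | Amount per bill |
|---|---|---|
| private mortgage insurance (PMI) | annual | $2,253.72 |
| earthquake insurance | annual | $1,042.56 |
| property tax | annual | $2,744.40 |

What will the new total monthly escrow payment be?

Private mortgage insurance (PMI) = $2,253.72
Earthquake insurance = $1,042.56
Property tax = $2,744.40
Annual escrow total = $2,253.72 + $1,042.56 + $2,744.40 = $6,040.68
Monthly = $6,040.68 ÷ 12 = $503.39
Shortage spread = $482.28 ÷ 12 = $40.19/mo
New monthly escrow = $503.39 + $40.19 = $543.58

$543.58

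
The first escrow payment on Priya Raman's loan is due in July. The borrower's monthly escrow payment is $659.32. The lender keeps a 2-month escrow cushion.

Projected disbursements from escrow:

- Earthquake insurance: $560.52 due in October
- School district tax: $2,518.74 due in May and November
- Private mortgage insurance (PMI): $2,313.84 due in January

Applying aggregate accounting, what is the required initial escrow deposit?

Cushion = 2 × $659.32 = $1,318.64
Trial balance (start $0, +$659.32 each month, − disbursements):
  Jul: +$659.32 → $659.32
  Aug: +$659.32 → $1,318.64
  Sep: +$659.32 → $1,977.96
  Oct: +$659.32 − $560.52 → $2,076.76
  Nov: +$659.32 − $2,518.74 → $217.34
  Dec: +$659.32 → $876.66
  Jan: +$659.32 − $2,313.84 → -$777.86
  Feb: +$659.32 → -$118.54
  Mar: +$659.32 → $540.78
  Apr: +$659.32 → $1,200.10
  May: +$659.32 − $2,518.74 → -$659.32
  Jun: +$659.32 → $0.00
Lowest trial balance = -$777.86 (Jan)
Initial deposit = cushion − low point = $1,318.64 − (-$777.86) = $2,096.50

$2,096.50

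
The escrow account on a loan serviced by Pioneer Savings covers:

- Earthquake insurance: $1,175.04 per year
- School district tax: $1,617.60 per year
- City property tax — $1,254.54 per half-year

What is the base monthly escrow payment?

$441.81

Earthquake insurance — $1,175.04/yr
School district tax — $1,617.60/yr
City property tax — $1,254.54 × 2 = $2,509.08/yr
Total annual escrow = $5,301.72
Per month = $5,301.72 ÷ 12 = $441.81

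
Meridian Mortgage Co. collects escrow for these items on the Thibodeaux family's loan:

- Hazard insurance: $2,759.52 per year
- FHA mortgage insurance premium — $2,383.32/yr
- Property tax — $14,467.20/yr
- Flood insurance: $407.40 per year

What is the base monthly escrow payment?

Hazard insurance = $2,759.52 per year
FHA mortgage insurance premium = $2,383.32 per year
Property tax = $14,467.20 per year
Flood insurance = $407.40 per year
Combined annual = $2,759.52 + $2,383.32 + $14,467.20 + $407.40 = $20,017.44
Per month = $20,017.44 / 12 = $1,668.12

$1,668.12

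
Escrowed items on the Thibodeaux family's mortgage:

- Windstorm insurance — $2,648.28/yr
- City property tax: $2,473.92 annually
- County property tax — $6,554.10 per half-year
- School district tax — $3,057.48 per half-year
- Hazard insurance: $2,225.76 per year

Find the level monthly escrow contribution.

$2,214.26

Windstorm insurance = $2,648.28 annually
City property tax = $2,473.92 annually
County property tax = $6,554.10 × 2 = $13,108.20 annually
School district tax = $3,057.48 × 2 = $6,114.96 annually
Hazard insurance = $2,225.76 annually
Total per year = $26,571.12
Base monthly escrow = $26,571.12 ÷ 12 = $2,214.26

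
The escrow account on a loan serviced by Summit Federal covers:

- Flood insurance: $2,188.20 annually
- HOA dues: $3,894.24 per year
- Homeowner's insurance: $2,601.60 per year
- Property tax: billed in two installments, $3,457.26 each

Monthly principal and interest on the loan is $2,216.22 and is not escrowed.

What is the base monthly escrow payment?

Flood insurance — $2,188.20 annually
HOA dues — $3,894.24 annually
Homeowner's insurance — $2,601.60 annually
Property tax — $3,457.26 × 2 = $6,914.52 annually
Total annual escrow = $2,188.20 + $3,894.24 + $2,601.60 + $6,914.52 = $15,598.56
Per month = $15,598.56 ÷ 12 = $1,299.88

$1,299.88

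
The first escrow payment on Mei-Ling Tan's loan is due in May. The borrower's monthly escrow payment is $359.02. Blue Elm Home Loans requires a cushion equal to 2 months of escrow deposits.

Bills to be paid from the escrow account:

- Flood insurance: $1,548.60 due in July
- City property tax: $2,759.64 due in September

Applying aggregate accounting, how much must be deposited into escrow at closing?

$3,231.18

Cushion = 2 × $359.02 = $718.04
Trial balance (start $0, +$359.02 each month, − disbursements):
  May: +$359.02 → $359.02
  Jun: +$359.02 → $718.04
  Jul: +$359.02 − $1,548.60 → -$471.54
  Aug: +$359.02 → -$112.52
  Sep: +$359.02 − $2,759.64 → -$2,513.14
  Oct: +$359.02 → -$2,154.12
  Nov: +$359.02 → -$1,795.10
  Dec: +$359.02 → -$1,436.08
  Jan: +$359.02 → -$1,077.06
  Feb: +$359.02 → -$718.04
  Mar: +$359.02 → -$359.02
  Apr: +$359.02 → $0.00
Lowest trial balance = -$2,513.14 (Sep)
Initial deposit = cushion − low point = $718.04 − (-$2,513.14) = $3,231.18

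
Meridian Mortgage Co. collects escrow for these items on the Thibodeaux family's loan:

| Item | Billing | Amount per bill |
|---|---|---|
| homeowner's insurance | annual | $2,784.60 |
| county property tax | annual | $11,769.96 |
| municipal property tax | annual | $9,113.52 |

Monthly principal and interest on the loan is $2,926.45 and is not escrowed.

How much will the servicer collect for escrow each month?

Homeowner's insurance: $2,784.60
County property tax: $11,769.96
Municipal property tax: $9,113.52
Yearly total = $2,784.60 + $11,769.96 + $9,113.52 = $23,668.08
Base monthly escrow = $23,668.08 / 12 = $1,972.34

$1,972.34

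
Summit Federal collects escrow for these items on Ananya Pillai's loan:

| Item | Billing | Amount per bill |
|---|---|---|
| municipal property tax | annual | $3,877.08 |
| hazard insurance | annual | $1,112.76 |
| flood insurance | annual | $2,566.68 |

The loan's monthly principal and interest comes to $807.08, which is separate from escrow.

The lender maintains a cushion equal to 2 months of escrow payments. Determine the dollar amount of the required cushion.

$1,259.42

Municipal property tax: $3,877.08 per year
Hazard insurance: $1,112.76 per year
Flood insurance: $2,566.68 per year
Total per year = $7,556.52
Per month = $7,556.52 / 12 = $629.71
Cushion = 2 × $629.71 = $1,259.42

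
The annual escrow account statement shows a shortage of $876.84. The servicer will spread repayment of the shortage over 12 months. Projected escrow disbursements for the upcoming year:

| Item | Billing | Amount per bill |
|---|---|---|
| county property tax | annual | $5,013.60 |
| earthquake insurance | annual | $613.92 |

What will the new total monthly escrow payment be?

$542.03

County property tax: $5,013.60 annually
Earthquake insurance: $613.92 annually
Yearly total = $5,627.52
Monthly = $5,627.52 / 12 = $468.96
Monthly shortage recovery: $876.84 / 12 = $73.07
Adjusted monthly = $468.96 + $73.07 = $542.03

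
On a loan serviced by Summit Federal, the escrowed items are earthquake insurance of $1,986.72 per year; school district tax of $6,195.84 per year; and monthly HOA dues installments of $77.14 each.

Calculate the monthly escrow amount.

$759.02

Earthquake insurance: $1,986.72/yr
School district tax: $6,195.84/yr
HOA dues: $77.14 × 12 = $925.68/yr
Yearly total = $9,108.24
Monthly escrow = $9,108.24 ÷ 12 = $759.02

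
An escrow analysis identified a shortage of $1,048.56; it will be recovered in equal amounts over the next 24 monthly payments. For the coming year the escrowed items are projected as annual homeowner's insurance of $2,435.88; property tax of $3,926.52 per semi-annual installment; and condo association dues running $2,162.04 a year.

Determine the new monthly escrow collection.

Homeowner's insurance — $2,435.88
Property tax — $3,926.52 × 2 = $7,853.04
Condo association dues — $2,162.04
Total per year = $2,435.88 + $7,853.04 + $2,162.04 = $12,450.96
Monthly = $12,450.96 / 12 = $1,037.58
Shortage per month = $1,048.56 / 24 = $43.69
New monthly escrow = $1,037.58 + $43.69 = $1,081.27

$1,081.27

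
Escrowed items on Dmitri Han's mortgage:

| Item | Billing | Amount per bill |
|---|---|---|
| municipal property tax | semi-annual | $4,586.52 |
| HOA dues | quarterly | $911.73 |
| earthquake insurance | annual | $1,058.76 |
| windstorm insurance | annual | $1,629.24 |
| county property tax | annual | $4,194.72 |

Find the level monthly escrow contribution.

Municipal property tax: $4,586.52 × 2 = $9,173.04 per year
HOA dues: $911.73 × 4 = $3,646.92 per year
Earthquake insurance: $1,058.76 per year
Windstorm insurance: $1,629.24 per year
County property tax: $4,194.72 per year
Yearly total = $9,173.04 + $3,646.92 + $1,058.76 + $1,629.24 + $4,194.72 = $19,702.68
Per month = $19,702.68 ÷ 12 = $1,641.89

$1,641.89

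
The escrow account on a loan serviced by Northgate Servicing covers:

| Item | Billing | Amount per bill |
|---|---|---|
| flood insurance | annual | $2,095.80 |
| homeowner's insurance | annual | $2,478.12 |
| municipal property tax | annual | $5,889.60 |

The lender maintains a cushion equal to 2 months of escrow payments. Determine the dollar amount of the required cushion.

$1,743.92

Flood insurance — $2,095.80
Homeowner's insurance — $2,478.12
Municipal property tax — $5,889.60
Combined annual = $2,095.80 + $2,478.12 + $5,889.60 = $10,463.52
Monthly escrow = $10,463.52 / 12 = $871.96
Reserve = 2 × $871.96 = $1,743.92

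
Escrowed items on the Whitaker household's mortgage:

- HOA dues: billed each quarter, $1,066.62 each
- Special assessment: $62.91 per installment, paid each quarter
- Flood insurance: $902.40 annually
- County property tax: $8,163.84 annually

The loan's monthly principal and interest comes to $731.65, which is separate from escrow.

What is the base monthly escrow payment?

$1,132.03

HOA dues — $1,066.62 × 4 = $4,266.48/yr
Special assessment — $62.91 × 4 = $251.64/yr
Flood insurance — $902.40/yr
County property tax — $8,163.84/yr
Annual escrow total = $13,584.36
Per month = $13,584.36 / 12 = $1,132.03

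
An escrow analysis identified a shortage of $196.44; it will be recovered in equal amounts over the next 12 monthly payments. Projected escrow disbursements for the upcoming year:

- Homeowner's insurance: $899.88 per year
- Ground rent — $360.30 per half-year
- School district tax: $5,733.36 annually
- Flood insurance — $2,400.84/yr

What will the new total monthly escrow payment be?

$829.26

Homeowner's insurance — $899.88 per year
Ground rent — $360.30 × 2 = $720.60 per year
School district tax — $5,733.36 per year
Flood insurance — $2,400.84 per year
Yearly total = $899.88 + $720.60 + $5,733.36 + $2,400.84 = $9,754.68
Monthly escrow = $9,754.68 / 12 = $812.89
Monthly shortage recovery: $196.44 ÷ 12 = $16.37
Adjusted monthly = $812.89 + $16.37 = $829.26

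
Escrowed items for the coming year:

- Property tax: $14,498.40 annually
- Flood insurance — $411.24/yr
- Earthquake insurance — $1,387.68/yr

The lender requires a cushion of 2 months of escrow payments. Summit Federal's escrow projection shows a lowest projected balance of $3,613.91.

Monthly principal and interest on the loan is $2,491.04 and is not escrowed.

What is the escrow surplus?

$897.69

Property tax = $14,498.40 annually
Flood insurance = $411.24 annually
Earthquake insurance = $1,387.68 annually
Total per year = $14,498.40 + $411.24 + $1,387.68 = $16,297.32
Base monthly escrow = $16,297.32 ÷ 12 = $1,358.11
Cushion = 2 × $1,358.11 = $2,716.22
Surplus = $3,613.91 − $2,716.22 = $897.69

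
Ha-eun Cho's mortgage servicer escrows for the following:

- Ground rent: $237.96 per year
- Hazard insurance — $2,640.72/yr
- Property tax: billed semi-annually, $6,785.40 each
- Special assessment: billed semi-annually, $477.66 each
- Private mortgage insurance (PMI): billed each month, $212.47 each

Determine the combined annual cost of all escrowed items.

Ground rent: $237.96
Hazard insurance: $2,640.72
Property tax: $6,785.40 × 2 = $13,570.80
Special assessment: $477.66 × 2 = $955.32
Private mortgage insurance (PMI): $212.47 × 12 = $2,549.64
Yearly total = $237.96 + $2,640.72 + $13,570.80 + $955.32 + $2,549.64 = $19,954.44

$19,954.44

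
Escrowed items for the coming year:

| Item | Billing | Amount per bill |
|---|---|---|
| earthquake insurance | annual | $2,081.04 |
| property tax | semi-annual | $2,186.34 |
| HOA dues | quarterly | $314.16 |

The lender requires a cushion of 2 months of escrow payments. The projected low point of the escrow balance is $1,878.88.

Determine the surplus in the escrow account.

Earthquake insurance — $2,081.04 per year
Property tax — $2,186.34 × 2 = $4,372.68 per year
HOA dues — $314.16 × 4 = $1,256.64 per year
Total per year = $2,081.04 + $4,372.68 + $1,256.64 = $7,710.36
Base monthly escrow = $7,710.36 ÷ 12 = $642.53
Cushion = 2 × $642.53 = $1,285.06
Surplus = $1,878.88 − $1,285.06 = $593.82

$593.82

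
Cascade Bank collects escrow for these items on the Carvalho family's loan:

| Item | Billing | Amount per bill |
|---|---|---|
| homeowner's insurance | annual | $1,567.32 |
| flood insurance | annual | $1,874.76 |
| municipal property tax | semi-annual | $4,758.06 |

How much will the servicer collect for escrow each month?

Homeowner's insurance — $1,567.32 annually
Flood insurance — $1,874.76 annually
Municipal property tax — $4,758.06 × 2 = $9,516.12 annually
Yearly total = $12,958.20
Per month = $12,958.20 / 12 = $1,079.85

$1,079.85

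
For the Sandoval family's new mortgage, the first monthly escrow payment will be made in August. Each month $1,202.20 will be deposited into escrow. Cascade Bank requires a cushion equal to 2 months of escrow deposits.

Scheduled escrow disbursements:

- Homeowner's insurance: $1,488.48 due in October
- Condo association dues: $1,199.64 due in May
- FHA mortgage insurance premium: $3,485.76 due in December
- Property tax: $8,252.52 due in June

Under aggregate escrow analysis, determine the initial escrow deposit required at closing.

Cushion = 2 × $1,202.20 = $2,404.40
Trial balance (start $0, +$1,202.20 each month, − disbursements):
  Aug: +$1,202.20 → $1,202.20
  Sep: +$1,202.20 → $2,404.40
  Oct: +$1,202.20 − $1,488.48 → $2,118.12
  Nov: +$1,202.20 → $3,320.32
  Dec: +$1,202.20 − $3,485.76 → $1,036.76
  Jan: +$1,202.20 → $2,238.96
  Feb: +$1,202.20 → $3,441.16
  Mar: +$1,202.20 → $4,643.36
  Apr: +$1,202.20 → $5,845.56
  May: +$1,202.20 − $1,199.64 → $5,848.12
  Jun: +$1,202.20 − $8,252.52 → -$1,202.20
  Jul: +$1,202.20 → $0.00
Lowest trial balance = -$1,202.20 (Jun)
Initial deposit = cushion − low point = $2,404.40 − (-$1,202.20) = $3,606.60

$3,606.60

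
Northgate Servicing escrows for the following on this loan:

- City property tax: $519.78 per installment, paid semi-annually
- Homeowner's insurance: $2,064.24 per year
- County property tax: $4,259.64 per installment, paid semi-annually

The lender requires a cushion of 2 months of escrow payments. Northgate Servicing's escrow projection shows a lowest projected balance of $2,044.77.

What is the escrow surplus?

$107.59

City property tax = $519.78 × 2 = $1,039.56/yr
Homeowner's insurance = $2,064.24/yr
County property tax = $4,259.64 × 2 = $8,519.28/yr
Annual escrow total = $1,039.56 + $2,064.24 + $8,519.28 = $11,623.08
Base monthly escrow = $11,623.08 / 12 = $968.59
Cushion = 2 × $968.59 = $1,937.18
Surplus = $2,044.77 − $1,937.18 = $107.59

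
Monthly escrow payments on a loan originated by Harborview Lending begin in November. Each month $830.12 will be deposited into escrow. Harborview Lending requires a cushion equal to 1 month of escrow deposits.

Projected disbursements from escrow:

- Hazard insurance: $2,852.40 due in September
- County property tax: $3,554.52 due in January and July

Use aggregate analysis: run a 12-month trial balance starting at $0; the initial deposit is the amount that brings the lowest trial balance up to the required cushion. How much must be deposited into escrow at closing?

$1,894.28

Cushion = 1 × $830.12 = $830.12
Trial balance (start $0, +$830.12 each month, − disbursements):
  Nov: +$830.12 → $830.12
  Dec: +$830.12 → $1,660.24
  Jan: +$830.12 − $3,554.52 → -$1,064.16
  Feb: +$830.12 → -$234.04
  Mar: +$830.12 → $596.08
  Apr: +$830.12 → $1,426.20
  May: +$830.12 → $2,256.32
  Jun: +$830.12 → $3,086.44
  Jul: +$830.12 − $3,554.52 → $362.04
  Aug: +$830.12 → $1,192.16
  Sep: +$830.12 − $2,852.40 → -$830.12
  Oct: +$830.12 → $0.00
Lowest trial balance = -$1,064.16 (Jan)
Initial deposit = cushion − low point = $830.12 − (-$1,064.16) = $1,894.28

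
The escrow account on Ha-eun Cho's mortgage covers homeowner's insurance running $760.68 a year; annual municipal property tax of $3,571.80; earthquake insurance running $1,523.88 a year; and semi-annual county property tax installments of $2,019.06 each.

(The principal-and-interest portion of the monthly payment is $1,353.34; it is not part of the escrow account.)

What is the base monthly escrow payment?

Homeowner's insurance = $760.68
Municipal property tax = $3,571.80
Earthquake insurance = $1,523.88
County property tax = $2,019.06 × 2 = $4,038.12
Annual escrow total = $760.68 + $3,571.80 + $1,523.88 + $4,038.12 = $9,894.48
Per month = $9,894.48 ÷ 12 = $824.54

$824.54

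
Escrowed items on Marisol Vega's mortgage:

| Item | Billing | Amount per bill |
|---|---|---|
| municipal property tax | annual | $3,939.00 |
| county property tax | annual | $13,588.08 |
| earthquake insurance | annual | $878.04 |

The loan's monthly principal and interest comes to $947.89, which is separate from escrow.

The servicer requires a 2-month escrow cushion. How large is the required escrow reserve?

Municipal property tax: $3,939.00/yr
County property tax: $13,588.08/yr
Earthquake insurance: $878.04/yr
Combined annual = $18,405.12
Per month = $18,405.12 / 12 = $1,533.76
Reserve = 2 × $1,533.76 = $3,067.52

$3,067.52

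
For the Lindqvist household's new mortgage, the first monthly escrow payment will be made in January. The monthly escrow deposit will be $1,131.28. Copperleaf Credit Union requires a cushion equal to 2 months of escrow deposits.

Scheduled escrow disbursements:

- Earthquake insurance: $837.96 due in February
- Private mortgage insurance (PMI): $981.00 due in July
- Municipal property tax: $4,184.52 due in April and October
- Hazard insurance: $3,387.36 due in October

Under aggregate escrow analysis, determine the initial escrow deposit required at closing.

Cushion = 2 × $1,131.28 = $2,262.56
Trial balance (start $0, +$1,131.28 each month, − disbursements):
  Jan: +$1,131.28 → $1,131.28
  Feb: +$1,131.28 − $837.96 → $1,424.60
  Mar: +$1,131.28 → $2,555.88
  Apr: +$1,131.28 − $4,184.52 → -$497.36
  May: +$1,131.28 → $633.92
  Jun: +$1,131.28 → $1,765.20
  Jul: +$1,131.28 − $981.00 → $1,915.48
  Aug: +$1,131.28 → $3,046.76
  Sep: +$1,131.28 → $4,178.04
  Oct: +$1,131.28 − $7,571.88 → -$2,262.56
  Nov: +$1,131.28 → -$1,131.28
  Dec: +$1,131.28 → $0.00
Lowest trial balance = -$2,262.56 (Oct)
Initial deposit = cushion − low point = $2,262.56 − (-$2,262.56) = $4,525.12

$4,525.12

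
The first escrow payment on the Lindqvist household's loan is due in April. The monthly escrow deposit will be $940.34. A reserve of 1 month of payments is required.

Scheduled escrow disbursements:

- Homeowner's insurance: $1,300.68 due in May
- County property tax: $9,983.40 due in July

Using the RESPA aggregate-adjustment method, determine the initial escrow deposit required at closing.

$8,463.06

Cushion = 1 × $940.34 = $940.34
Trial balance (start $0, +$940.34 each month, − disbursements):
  Apr: +$940.34 → $940.34
  May: +$940.34 − $1,300.68 → $580.00
  Jun: +$940.34 → $1,520.34
  Jul: +$940.34 − $9,983.40 → -$7,522.72
  Aug: +$940.34 → -$6,582.38
  Sep: +$940.34 → -$5,642.04
  Oct: +$940.34 → -$4,701.70
  Nov: +$940.34 → -$3,761.36
  Dec: +$940.34 → -$2,821.02
  Jan: +$940.34 → -$1,880.68
  Feb: +$940.34 → -$940.34
  Mar: +$940.34 → $0.00
Lowest trial balance = -$7,522.72 (Jul)
Initial deposit = cushion − low point = $940.34 − (-$7,522.72) = $8,463.06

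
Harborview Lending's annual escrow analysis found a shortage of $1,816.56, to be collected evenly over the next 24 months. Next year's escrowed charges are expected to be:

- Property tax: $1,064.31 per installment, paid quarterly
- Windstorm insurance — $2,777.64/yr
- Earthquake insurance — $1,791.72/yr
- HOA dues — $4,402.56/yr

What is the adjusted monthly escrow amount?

$1,178.12

Property tax: $1,064.31 × 4 = $4,257.24 annually
Windstorm insurance: $2,777.64 annually
Earthquake insurance: $1,791.72 annually
HOA dues: $4,402.56 annually
Yearly total = $4,257.24 + $2,777.64 + $1,791.72 + $4,402.56 = $13,229.16
Per month = $13,229.16 ÷ 12 = $1,102.43
Monthly shortage recovery: $1,816.56 / 24 = $75.69
New monthly escrow = $1,102.43 + $75.69 = $1,178.12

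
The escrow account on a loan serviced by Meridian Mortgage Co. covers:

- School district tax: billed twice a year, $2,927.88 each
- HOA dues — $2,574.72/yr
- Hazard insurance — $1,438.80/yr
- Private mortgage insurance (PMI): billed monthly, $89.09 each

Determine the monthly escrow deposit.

School district tax = $2,927.88 × 2 = $5,855.76
HOA dues = $2,574.72
Hazard insurance = $1,438.80
Private mortgage insurance (PMI) = $89.09 × 12 = $1,069.08
Combined annual = $10,938.36
Monthly = $10,938.36 ÷ 12 = $911.53

$911.53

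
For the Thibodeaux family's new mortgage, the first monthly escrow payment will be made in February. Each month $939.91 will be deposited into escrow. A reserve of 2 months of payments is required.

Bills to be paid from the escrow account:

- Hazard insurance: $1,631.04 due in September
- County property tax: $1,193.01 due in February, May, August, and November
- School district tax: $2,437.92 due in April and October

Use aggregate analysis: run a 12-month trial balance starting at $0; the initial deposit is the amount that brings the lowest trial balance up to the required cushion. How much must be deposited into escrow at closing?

Cushion = 2 × $939.91 = $1,879.82
Trial balance (start $0, +$939.91 each month, − disbursements):
  Feb: +$939.91 − $1,193.01 → -$253.10
  Mar: +$939.91 → $686.81
  Apr: +$939.91 − $2,437.92 → -$811.20
  May: +$939.91 − $1,193.01 → -$1,064.30
  Jun: +$939.91 → -$124.39
  Jul: +$939.91 → $815.52
  Aug: +$939.91 − $1,193.01 → $562.42
  Sep: +$939.91 − $1,631.04 → -$128.71
  Oct: +$939.91 − $2,437.92 → -$1,626.72
  Nov: +$939.91 − $1,193.01 → -$1,879.82
  Dec: +$939.91 → -$939.91
  Jan: +$939.91 → $0.00
Lowest trial balance = -$1,879.82 (Nov)
Initial deposit = cushion − low point = $1,879.82 − (-$1,879.82) = $3,759.64

$3,759.64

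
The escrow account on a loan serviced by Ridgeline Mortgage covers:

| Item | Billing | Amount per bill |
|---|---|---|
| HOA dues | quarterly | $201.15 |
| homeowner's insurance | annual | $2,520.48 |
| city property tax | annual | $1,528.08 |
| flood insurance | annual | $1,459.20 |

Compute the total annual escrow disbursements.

HOA dues = $201.15 × 4 = $804.60/yr
Homeowner's insurance = $2,520.48/yr
City property tax = $1,528.08/yr
Flood insurance = $1,459.20/yr
Total annual escrow = $804.60 + $2,520.48 + $1,528.08 + $1,459.20 = $6,312.36

$6,312.36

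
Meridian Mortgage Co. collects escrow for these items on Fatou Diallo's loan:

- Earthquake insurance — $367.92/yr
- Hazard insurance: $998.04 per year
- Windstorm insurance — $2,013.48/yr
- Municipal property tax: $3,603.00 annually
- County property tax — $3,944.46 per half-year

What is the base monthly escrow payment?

Earthquake insurance = $367.92 annually
Hazard insurance = $998.04 annually
Windstorm insurance = $2,013.48 annually
Municipal property tax = $3,603.00 annually
County property tax = $3,944.46 × 2 = $7,888.92 annually
Total annual escrow = $14,871.36
Monthly escrow = $14,871.36 ÷ 12 = $1,239.28

$1,239.28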